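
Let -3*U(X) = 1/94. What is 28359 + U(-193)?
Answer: 7997237/282 ≈ 28359.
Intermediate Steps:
U(X) = -1/282 (U(X) = -⅓/94 = -⅓*1/94 = -1/282)
28359 + U(-193) = 28359 - 1/282 = 7997237/282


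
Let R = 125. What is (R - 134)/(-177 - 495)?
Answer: 3/224 ≈ 0.013393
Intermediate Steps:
(R - 134)/(-177 - 495) = (125 - 134)/(-177 - 495) = -9/(-672) = -9*(-1/672) = 3/224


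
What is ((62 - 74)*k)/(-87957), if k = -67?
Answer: -268/29319 ≈ -0.0091408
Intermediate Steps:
((62 - 74)*k)/(-87957) = ((62 - 74)*(-67))/(-87957) = -12*(-67)*(-1/87957) = 804*(-1/87957) = -268/29319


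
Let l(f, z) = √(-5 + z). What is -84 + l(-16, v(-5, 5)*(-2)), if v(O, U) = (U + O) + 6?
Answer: -84 + I*√17 ≈ -84.0 + 4.1231*I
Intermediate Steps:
v(O, U) = 6 + O + U (v(O, U) = (O + U) + 6 = 6 + O + U)
-84 + l(-16, v(-5, 5)*(-2)) = -84 + √(-5 + (6 - 5 + 5)*(-2)) = -84 + √(-5 + 6*(-2)) = -84 + √(-5 - 12) = -84 + √(-17) = -84 + I*√17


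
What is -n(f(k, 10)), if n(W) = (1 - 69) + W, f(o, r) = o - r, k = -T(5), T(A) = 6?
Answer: 84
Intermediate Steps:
k = -6 (k = -1*6 = -6)
n(W) = -68 + W
-n(f(k, 10)) = -(-68 + (-6 - 1*10)) = -(-68 + (-6 - 10)) = -(-68 - 16) = -1*(-84) = 84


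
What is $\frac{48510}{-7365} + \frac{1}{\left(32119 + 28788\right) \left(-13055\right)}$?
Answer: $- \frac{2571485622581}{390414174535} \approx -6.5866$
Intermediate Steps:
$\frac{48510}{-7365} + \frac{1}{\left(32119 + 28788\right) \left(-13055\right)} = 48510 \left(- \frac{1}{7365}\right) + \frac{1}{60907} \left(- \frac{1}{13055}\right) = - \frac{3234}{491} + \frac{1}{60907} \left(- \frac{1}{13055}\right) = - \frac{3234}{491} - \frac{1}{795140885} = - \frac{2571485622581}{390414174535}$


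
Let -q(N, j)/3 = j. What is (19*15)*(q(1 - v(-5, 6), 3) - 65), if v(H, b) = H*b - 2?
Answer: -21090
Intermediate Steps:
v(H, b) = -2 + H*b
q(N, j) = -3*j
(19*15)*(q(1 - v(-5, 6), 3) - 65) = (19*15)*(-3*3 - 65) = 285*(-9 - 65) = 285*(-74) = -21090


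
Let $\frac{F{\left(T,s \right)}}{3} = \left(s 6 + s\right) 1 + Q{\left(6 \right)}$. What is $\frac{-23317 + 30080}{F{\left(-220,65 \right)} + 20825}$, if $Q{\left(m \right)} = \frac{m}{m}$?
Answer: $\frac{6763}{22193} \approx 0.30474$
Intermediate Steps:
$Q{\left(m \right)} = 1$
$F{\left(T,s \right)} = 3 + 21 s$ ($F{\left(T,s \right)} = 3 \left(\left(s 6 + s\right) 1 + 1\right) = 3 \left(\left(6 s + s\right) 1 + 1\right) = 3 \left(7 s 1 + 1\right) = 3 \left(7 s + 1\right) = 3 \left(1 + 7 s\right) = 3 + 21 s$)
$\frac{-23317 + 30080}{F{\left(-220,65 \right)} + 20825} = \frac{-23317 + 30080}{\left(3 + 21 \cdot 65\right) + 20825} = \frac{6763}{\left(3 + 1365\right) + 20825} = \frac{6763}{1368 + 20825} = \frac{6763}{22193}$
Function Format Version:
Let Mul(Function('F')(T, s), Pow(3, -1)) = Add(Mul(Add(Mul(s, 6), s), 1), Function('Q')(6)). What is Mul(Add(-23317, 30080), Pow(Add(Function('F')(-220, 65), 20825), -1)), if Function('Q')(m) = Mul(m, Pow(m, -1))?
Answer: Rational(6763, 22193) ≈ 0.30474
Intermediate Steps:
Function('Q')(m) = 1
Function('F')(T, s) = Add(3, Mul(21, s)) (Function('F')(T, s) = Mul(3, Add(Mul(Add(Mul(s, 6), s), 1), 1)) = Mul(3, Add(Mul(Add(Mul(6, s), s), 1), 1)) = Mul(3, Add(Mul(Mul(7, s), 1), 1)) = Mul(3, Add(Mul(7, s), 1)) = Mul(3, Add(1, Mul(7, s))) = Add(3, Mul(21, s)))
Mul(Add(-23317, 30080), Pow(Add(Function('F')(-220, 65), 20825), -1)) = Mul(Add(-23317, 30080), Pow(Add(Add(3, Mul(21, 65)), 20825), -1)) = Mul(6763, Pow(Add(Add(3, 1365), 20825), -1)) = Mul(6763, Pow(Add(1368, 20825), -1)) = Mul(6763, Pow(22193, -1)) = Mul(6763, Rational(1, 22193)) = Rational(6763, 22193)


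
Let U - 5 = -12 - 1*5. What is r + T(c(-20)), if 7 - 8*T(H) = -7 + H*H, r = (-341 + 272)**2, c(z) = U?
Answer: 18979/4 ≈ 4744.8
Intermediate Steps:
U = -12 (U = 5 + (-12 - 1*5) = 5 + (-12 - 5) = 5 - 17 = -12)
c(z) = -12
r = 4761 (r = (-69)**2 = 4761)
T(H) = 7/4 - H**2/8 (T(H) = 7/8 - (-7 + H*H)/8 = 7/8 - (-7 + H**2)/8 = 7/8 + (7/8 - H**2/8) = 7/4 - H**2/8)
r + T(c(-20)) = 4761 + (7/4 - 1/8*(-12)**2) = 4761 + (7/4 - 1/8*144) = 4761 + (7/4 - 18) = 4761 - 65/4 = 18979/4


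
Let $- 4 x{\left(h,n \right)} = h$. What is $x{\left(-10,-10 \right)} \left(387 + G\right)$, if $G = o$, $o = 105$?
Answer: $1230$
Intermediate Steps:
$G = 105$
$x{\left(h,n \right)} = - \frac{h}{4}$
$x{\left(-10,-10 \right)} \left(387 + G\right) = \left(- \frac{1}{4}\right) \left(-10\right) \left(387 + 105\right) = \frac{5}{2} \cdot 492 = 1230$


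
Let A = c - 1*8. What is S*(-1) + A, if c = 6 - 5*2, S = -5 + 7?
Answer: -14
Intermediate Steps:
S = 2
c = -4 (c = 6 - 10 = -4)
A = -12 (A = -4 - 1*8 = -4 - 8 = -12)
S*(-1) + A = 2*(-1) - 12 = -2 - 12 = -14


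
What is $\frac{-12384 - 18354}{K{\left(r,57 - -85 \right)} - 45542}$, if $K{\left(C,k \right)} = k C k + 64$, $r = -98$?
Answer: $\frac{5123}{336925} \approx 0.015205$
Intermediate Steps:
$K{\left(C,k \right)} = 64 + C k^{2}$ ($K{\left(C,k \right)} = C k k + 64 = C k^{2} + 64 = 64 + C k^{2}$)
$\frac{-12384 - 18354}{K{\left(r,57 - -85 \right)} - 45542} = \frac{-12384 - 18354}{\left(64 - 98 \left(57 - -85\right)^{2}\right) - 45542} = - \frac{30738}{\left(64 - 98 \left(57 + 85\right)^{2}\right) - 45542} = - \frac{30738}{\left(64 - 98 \cdot 142^{2}\right) - 45542} = - \frac{30738}{\left(64 - 1976072\right) - 45542} = - \frac{30738}{-1976008 - 45542} = - \frac{30738}{-2021550} = \left(-30738\right) \left(- \frac{1}{2021550}\right) = \frac{5123}{336925}$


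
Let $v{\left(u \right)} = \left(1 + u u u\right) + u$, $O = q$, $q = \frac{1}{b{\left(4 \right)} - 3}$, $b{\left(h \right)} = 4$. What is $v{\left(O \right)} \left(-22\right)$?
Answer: $-66$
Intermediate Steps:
$q = 1$ ($q = \frac{1}{4 - 3} = 1^{-1} = 1$)
$O = 1$
$v{\left(u \right)} = 1 + u + u^{3}$ ($v{\left(u \right)} = \left(1 + u^{2} u\right) + u = \left(1 + u^{3}\right) + u = 1 + u + u^{3}$)
$v{\left(O \right)} \left(-22\right) = \left(1 + 1 + 1^{3}\right) \left(-22\right) = \left(1 + 1 + 1\right) \left(-22\right) = 3 \left(-22\right) = -66$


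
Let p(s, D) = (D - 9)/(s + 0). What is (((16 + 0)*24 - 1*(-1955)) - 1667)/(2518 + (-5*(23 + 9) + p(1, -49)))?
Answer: 168/575 ≈ 0.29217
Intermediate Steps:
p(s, D) = (-9 + D)/s
(((16 + 0)*24 - 1*(-1955)) - 1667)/(2518 + (-5*(23 + 9) + p(1, -49))) = (((16 + 0)*24 - 1*(-1955)) - 1667)/(2518 + (-5*(23 + 9) + (-9 - 49)/1)) = ((16*24 + 1955) - 1667)/(2518 + (-5*32 + 1*(-58))) = ((384 + 1955) - 1667)/(2518 + (-160 - 58)) = (2339 - 1667)/(2518 - 218) = 672/2300 = 672*(1/2300) = 168/575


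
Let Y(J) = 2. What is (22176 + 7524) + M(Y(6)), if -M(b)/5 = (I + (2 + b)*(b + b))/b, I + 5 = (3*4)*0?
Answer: 59345/2 ≈ 29673.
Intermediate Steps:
I = -5 (I = -5 + (3*4)*0 = -5 + 12*0 = -5 + 0 = -5)
M(b) = -5*(-5 + 2*b*(2 + b))/b (M(b) = -5*(-5 + (2 + b)*(b + b))/b = -5*(-5 + (2 + b)*(2*b))/b = -5*(-5 + 2*b*(2 + b))/b)
(22176 + 7524) + M(Y(6)) = (22176 + 7524) + (-20 - 10*2 + 25/2) = 29700 + (-20 - 20 + 25*(½)) = 29700 + (-20 - 20 + 25/2) = 29700 - 55/2 = 59345/2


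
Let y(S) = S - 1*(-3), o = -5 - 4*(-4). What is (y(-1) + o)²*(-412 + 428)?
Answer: 2704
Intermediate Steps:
o = 11 (o = -5 + 16 = 11)
y(S) = 3 + S (y(S) = S + 3 = 3 + S)
(y(-1) + o)²*(-412 + 428) = ((3 - 1) + 11)²*(-412 + 428) = (2 + 11)²*16 = 13²*16 = 169*16 = 2704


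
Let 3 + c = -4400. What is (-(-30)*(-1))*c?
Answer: 132090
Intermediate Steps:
c = -4403 (c = -3 - 4400 = -4403)
(-(-30)*(-1))*c = -(-30)*(-1)*(-4403) = -15*2*(-4403) = -30*(-4403) = 132090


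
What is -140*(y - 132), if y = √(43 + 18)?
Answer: 18480 - 140*√61 ≈ 17387.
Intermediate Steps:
y = √61 ≈ 7.8102
-140*(y - 132) = -140*(√61 - 132) = -140*(-132 + √61) = 18480 - 140*√61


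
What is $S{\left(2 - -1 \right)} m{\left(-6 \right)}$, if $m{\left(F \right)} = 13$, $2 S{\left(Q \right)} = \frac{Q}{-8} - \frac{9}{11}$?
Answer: $- \frac{1365}{176} \approx -7.7557$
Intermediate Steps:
$S{\left(Q \right)} = - \frac{9}{22} - \frac{Q}{16}$ ($S{\left(Q \right)} = \frac{\frac{Q}{-8} - \frac{9}{11}}{2} = \frac{Q \left(- \frac{1}{8}\right) - \frac{9}{11}}{2} = \frac{- \frac{Q}{8} - \frac{9}{11}}{2} = \frac{- \frac{9}{11} - \frac{Q}{8}}{2} = - \frac{9}{22} - \frac{Q}{16}$)
$S{\left(2 - -1 \right)} m{\left(-6 \right)} = \left(- \frac{9}{22} - \frac{2 - -1}{16}\right) 13 = \left(- \frac{9}{22} - \frac{2 + 1}{16}\right) 13 = \left(- \frac{9}{22} - \frac{3}{16}\right) 13 = \left(- \frac{105}{176}\right) 13 = - \frac{1365}{176}$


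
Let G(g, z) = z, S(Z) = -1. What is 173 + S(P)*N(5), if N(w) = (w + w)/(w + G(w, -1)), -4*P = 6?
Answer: 341/2 ≈ 170.50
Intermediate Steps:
P = -3/2 (P = -1/4*6 = -3/2 ≈ -1.5000)
N(w) = 2*w/(-1 + w) (N(w) = (w + w)/(w - 1) = (2*w)/(-1 + w) = 2*w/(-1 + w))
173 + S(P)*N(5) = 173 - 2*5/(-1 + 5) = 173 - 2*5/4 = 173 - 1*5/2 = 173 - 5/2 = 341/2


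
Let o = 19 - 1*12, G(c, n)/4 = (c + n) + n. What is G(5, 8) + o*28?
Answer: 280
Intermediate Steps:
G(c, n) = 4*c + 8*n (G(c, n) = 4*((c + n) + n) = 4*(c + 2*n) = 4*c + 8*n)
o = 7 (o = 19 - 12 = 7)
G(5, 8) + o*28 = (4*5 + 8*8) + 7*28 = (20 + 64) + 196 = 84 + 196 = 280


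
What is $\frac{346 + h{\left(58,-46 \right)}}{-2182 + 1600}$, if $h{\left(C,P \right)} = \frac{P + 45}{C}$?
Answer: $- \frac{6689}{11252} \approx -0.59447$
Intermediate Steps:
$h{\left(C,P \right)} = \frac{45 + P}{C}$
$\frac{346 + h{\left(58,-46 \right)}}{-2182 + 1600} = \frac{346 + \frac{45 - 46}{58}}{-2182 + 1600} = \frac{346 + \frac{1}{58} \left(-1\right)}{-582} = \left(346 - \frac{1}{58}\right) \left(- \frac{1}{582}\right) = \frac{20067}{58} \left(- \frac{1}{582}\right) = - \frac{6689}{11252}$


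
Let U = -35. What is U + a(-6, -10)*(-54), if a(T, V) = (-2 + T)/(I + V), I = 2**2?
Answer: -107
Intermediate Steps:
I = 4
a(T, V) = (-2 + T)/(4 + V)
U + a(-6, -10)*(-54) = -35 + ((-2 - 6)/(4 - 10))*(-54) = -35 + (-8/(-6))*(-54) = -35 - 1/6*(-8)*(-54) = -35 + (4/3)*(-54) = -35 - 72 = -107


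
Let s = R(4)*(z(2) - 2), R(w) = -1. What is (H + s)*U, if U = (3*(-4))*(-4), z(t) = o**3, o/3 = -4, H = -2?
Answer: 82944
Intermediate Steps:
o = -12 (o = 3*(-4) = -12)
z(t) = -1728 (z(t) = (-12)**3 = -1728)
U = 48 (U = -12*(-4) = 48)
s = 1730 (s = -(-1728 - 2) = -1*(-1730) = 1730)
(H + s)*U = (-2 + 1730)*48 = 1728*48 = 82944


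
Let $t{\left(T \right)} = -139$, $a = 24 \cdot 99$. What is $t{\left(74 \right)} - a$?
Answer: $-2515$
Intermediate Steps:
$a = 2376$
$t{\left(74 \right)} - a = -139 - 2376 = -2515$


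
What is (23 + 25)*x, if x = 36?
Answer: 1728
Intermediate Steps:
(23 + 25)*x = (23 + 25)*36 = 48*36 = 1728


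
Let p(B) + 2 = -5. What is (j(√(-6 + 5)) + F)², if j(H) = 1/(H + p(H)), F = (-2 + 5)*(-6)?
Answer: (907 + I)²/2500 ≈ 329.06 + 0.7256*I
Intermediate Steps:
F = -18 (F = 3*(-6) = -18)
p(B) = -7 (p(B) = -2 - 5 = -7)
j(H) = 1/(-7 + H) (j(H) = 1/(H - 7) = 1/(-7 + H))
(j(√(-6 + 5)) + F)² = (1/(-7 + √(-6 + 5)) - 18)² = (1/(-7 + √(-1)) - 18)² = (1/(-7 + I) - 18)² = ((-7 - I)/50 - 18)² = (-18 + (-7 - I)/50)²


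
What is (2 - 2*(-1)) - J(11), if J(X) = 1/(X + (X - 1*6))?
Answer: 63/16 ≈ 3.9375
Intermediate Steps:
J(X) = 1/(-6 + 2*X) (J(X) = 1/(X + (X - 6)) = 1/(X + (-6 + X)) = 1/(-6 + 2*X))
(2 - 2*(-1)) - J(11) = (2 - 2*(-1)) - 1/(2*(-3 + 11)) = (2 + 2) - 1/(2*8) = 4 - 1/(2*8) = 4 - 1*1/16 = 4 - 1/16 = 63/16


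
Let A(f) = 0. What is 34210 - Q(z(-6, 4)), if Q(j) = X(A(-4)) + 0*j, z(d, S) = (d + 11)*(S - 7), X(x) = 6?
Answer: 34204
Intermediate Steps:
z(d, S) = (-7 + S)*(11 + d) (z(d, S) = (11 + d)*(-7 + S) = (-7 + S)*(11 + d))
Q(j) = 6 (Q(j) = 6 + 0*j = 6 + 0 = 6)
34210 - Q(z(-6, 4)) = 34210 - 1*6 = 34210 - 6 = 34204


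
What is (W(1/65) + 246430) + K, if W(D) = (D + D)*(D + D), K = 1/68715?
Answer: 14308754701067/58064175 ≈ 2.4643e+5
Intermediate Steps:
K = 1/68715 ≈ 1.4553e-5
W(D) = 4*D² (W(D) = (2*D)*(2*D) = 4*D²)
(W(1/65) + 246430) + K = (4*(1/65)² + 246430) + 1/68715 = (4*(1/4225) + 246430) + 1/68715 = (4/4225 + 246430) + 1/68715 = 1041166754/4225 + 1/68715 = 14308754701067/58064175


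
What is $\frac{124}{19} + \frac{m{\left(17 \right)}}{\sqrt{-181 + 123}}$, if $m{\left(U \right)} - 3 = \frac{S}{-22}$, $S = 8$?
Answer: $\frac{124}{19} - \frac{i \sqrt{58}}{22} \approx 6.5263 - 0.34617 i$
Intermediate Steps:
$m{\left(U \right)} = \frac{29}{11}$ ($m{\left(U \right)} = 3 + \frac{8}{-22} = 3 + 8 \left(- \frac{1}{22}\right) = 3 - \frac{4}{11} = \frac{29}{11}$)
$\frac{124}{19} + \frac{m{\left(17 \right)}}{\sqrt{-181 + 123}} = \frac{124}{19} + \frac{29}{11 \sqrt{-181 + 123}} = 124 \cdot \frac{1}{19} + \frac{29}{11 \sqrt{-58}} = \frac{124}{19} + \frac{29}{11 i \sqrt{58}} = \frac{124}{19} + \frac{29 \left(- \frac{i \sqrt{58}}{58}\right)}{11} = \frac{124}{19} - \frac{i \sqrt{58}}{22}$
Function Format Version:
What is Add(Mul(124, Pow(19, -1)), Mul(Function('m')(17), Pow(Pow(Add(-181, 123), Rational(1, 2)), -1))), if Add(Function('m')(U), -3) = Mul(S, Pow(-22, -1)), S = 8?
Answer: Add(Rational(124, 19), Mul(Rational(-1, 22), I, Pow(58, Rational(1, 2)))) ≈ Add(6.5263, Mul(-0.34617, I))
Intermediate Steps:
Function('m')(U) = Rational(29, 11) (Function('m')(U) = Add(3, Mul(8, Pow(-22, -1))) = Add(3, Mul(8, Rational(-1, 22))) = Add(3, Rational(-4, 11)) = Rational(29, 11))
Add(Mul(124, Pow(19, -1)), Mul(Function('m')(17), Pow(Pow(Add(-181, 123), Rational(1, 2)), -1))) = Add(Mul(124, Pow(19, -1)), Mul(Rational(29, 11), Pow(Pow(Add(-181, 123), Rational(1, 2)), -1))) = Add(Mul(124, Rational(1, 19)), Mul(Rational(29, 11), Pow(Pow(-58, Rational(1, 2)), -1))) = Add(Rational(124, 19), Mul(Rational(29, 11), Pow(Mul(I, Pow(58, Rational(1, 2))), -1))) = Add(Rational(124, 19), Mul(Rational(29, 11), Mul(Rational(-1, 58), I, Pow(58, Rational(1, 2))))) = Add(Rational(124, 19), Mul(Rational(-1, 22), I, Pow(58, Rational(1, 2))))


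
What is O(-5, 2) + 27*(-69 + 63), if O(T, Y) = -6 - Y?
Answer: -170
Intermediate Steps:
O(-5, 2) + 27*(-69 + 63) = (-6 - 1*2) + 27*(-69 + 63) = (-6 - 2) + 27*(-6) = -8 - 162 = -170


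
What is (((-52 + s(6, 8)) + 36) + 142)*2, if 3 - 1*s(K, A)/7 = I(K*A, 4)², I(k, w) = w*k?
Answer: -515802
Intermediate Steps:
I(k, w) = k*w
s(K, A) = 21 - 112*A²*K² (s(K, A) = 21 - 7*16*A²*K² = 21 - 112*A²*K²)
(((-52 + s(6, 8)) + 36) + 142)*2 = (((-52 + (21 - 112*8²*6²)) + 36) + 142)*2 = (((-52 + (21 - 112*64*36)) + 36) + 142)*2 = (((-52 + (21 - 258048)) + 36) + 142)*2 = (((-52 - 258027) + 36) + 142)*2 = ((-258079 + 36) + 142)*2 = (-258043 + 142)*2 = -257901*2 = -515802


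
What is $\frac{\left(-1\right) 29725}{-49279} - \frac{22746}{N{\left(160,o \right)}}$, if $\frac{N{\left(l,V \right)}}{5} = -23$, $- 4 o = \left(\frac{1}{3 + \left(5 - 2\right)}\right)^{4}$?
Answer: $\frac{1124318509}{5667085} \approx 198.39$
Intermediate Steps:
$o = - \frac{1}{5184}$ ($o = - \frac{\left(\frac{1}{3 + \left(5 - 2\right)}\right)^{4}}{4} = - \frac{\left(\frac{1}{3 + 3}\right)^{4}}{4} = - \frac{\left(\frac{1}{6}\right)^{4}}{4} = - \frac{1}{4 \cdot 1296} = \left(- \frac{1}{4}\right) \frac{1}{1296} = - \frac{1}{5184} \approx -0.0001929$)
$N{\left(l,V \right)} = -115$ ($N{\left(l,V \right)} = 5 \left(-23\right) = -115$)
$\frac{\left(-1\right) 29725}{-49279} - \frac{22746}{N{\left(160,o \right)}} = \frac{\left(-1\right) 29725}{-49279} - \frac{22746}{-115} = \left(-29725\right) \left(- \frac{1}{49279}\right) - - \frac{22746}{115} = \frac{29725}{49279} + \frac{22746}{115} = \frac{1124318509}{5667085}$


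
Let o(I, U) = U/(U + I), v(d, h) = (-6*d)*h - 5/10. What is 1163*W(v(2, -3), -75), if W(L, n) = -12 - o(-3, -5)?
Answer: -117463/8 ≈ -14683.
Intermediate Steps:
v(d, h) = -1/2 - 6*d*h (v(d, h) = -6*d*h - 5*1/10 = -6*d*h - 1/2 = -1/2 - 6*d*h)
o(I, U) = U/(I + U)
W(L, n) = -101/8 (W(L, n) = -12 - (-5)/(-3 - 5) = -12 - (-5)/(-8) = -12 - (-5)*(-1)/8 = -12 - 1*5/8 = -12 - 5/8 = -101/8)
1163*W(v(2, -3), -75) = 1163*(-101/8) = -117463/8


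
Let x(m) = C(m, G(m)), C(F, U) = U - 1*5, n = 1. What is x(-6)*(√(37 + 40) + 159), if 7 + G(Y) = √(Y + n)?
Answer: -(12 - I*√5)*(159 + √77) ≈ -2013.3 + 375.16*I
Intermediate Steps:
G(Y) = -7 + √(1 + Y) (G(Y) = -7 + √(Y + 1) = -7 + √(1 + Y))
C(F, U) = -5 + U (C(F, U) = U - 5 = -5 + U)
x(m) = -12 + √(1 + m) (x(m) = -5 + (-7 + √(1 + m)) = -12 + √(1 + m))
x(-6)*(√(37 + 40) + 159) = (-12 + √(1 - 6))*(√(37 + 40) + 159) = (-12 + √(-5))*(√77 + 159) = (-12 + I*√5)*(159 + √77)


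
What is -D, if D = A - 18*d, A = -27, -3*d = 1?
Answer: 21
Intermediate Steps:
d = -⅓ (d = -⅓*1 = -⅓ ≈ -0.33333)
D = -21 (D = -27 - 18*(-⅓) = -27 + 6 = -21)
-D = -1*(-21) = 21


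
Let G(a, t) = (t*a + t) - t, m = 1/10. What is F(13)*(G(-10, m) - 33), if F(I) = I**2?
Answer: -5746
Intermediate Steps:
m = 1/10 ≈ 0.10000
G(a, t) = a*t (G(a, t) = (a*t + t) - t = (t + a*t) - t = a*t)
F(13)*(G(-10, m) - 33) = 13**2*(-10*1/10 - 33) = 169*(-1 - 33) = 169*(-34) = -5746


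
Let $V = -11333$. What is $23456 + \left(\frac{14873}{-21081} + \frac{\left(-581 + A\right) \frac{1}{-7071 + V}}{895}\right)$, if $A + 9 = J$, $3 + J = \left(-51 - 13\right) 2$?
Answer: $\frac{8144554971288941}{347237377980} \approx 23455.0$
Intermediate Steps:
$J = -131$ ($J = -3 + \left(-51 - 13\right) 2 = -3 - 128 = -131$)
$A = -140$ ($A = -9 - 131 = -140$)
$23456 + \left(\frac{14873}{-21081} + \frac{\left(-581 + A\right) \frac{1}{-7071 + V}}{895}\right) = 23456 + \left(\frac{14873}{-21081} + \frac{\left(-581 - 140\right) \frac{1}{-7071 - 11333}}{895}\right) = 23456 + \left(14873 \left(- \frac{1}{21081}\right) + - \frac{721}{-18404} \cdot \frac{1}{895}\right) = 23456 - \left(\frac{14873}{21081} - \left(-721\right) \left(- \frac{1}{18404}\right) \frac{1}{895}\right) = 23456 + \left(- \frac{14873}{21081} + \frac{721}{18404} \cdot \frac{1}{895}\right) = 23456 + \left(- \frac{14873}{21081} + \frac{721}{16471580}\right) = 23456 - \frac{244966609939}{347237377980} = \frac{8144554971288941}{347237377980}$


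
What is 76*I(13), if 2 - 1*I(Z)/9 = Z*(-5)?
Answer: 45828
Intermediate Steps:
I(Z) = 18 + 45*Z (I(Z) = 18 - 9*Z*(-5) = 18 - (-45)*Z = 18 + 45*Z)
76*I(13) = 76*(18 + 45*13) = 76*(18 + 585) = 76*603 = 45828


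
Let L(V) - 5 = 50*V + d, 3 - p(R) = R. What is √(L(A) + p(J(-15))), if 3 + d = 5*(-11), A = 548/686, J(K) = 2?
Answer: 2*I*√7238/49 ≈ 3.4725*I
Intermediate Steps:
p(R) = 3 - R
A = 274/343 (A = 548*(1/686) = 274/343 ≈ 0.79883)
d = -58 (d = -3 + 5*(-11) = -3 - 55 = -58)
L(V) = -53 + 50*V (L(V) = 5 + (50*V - 58) = 5 + (-58 + 50*V) = -53 + 50*V)
√(L(A) + p(J(-15))) = √((-53 + 50*(274/343)) + (3 - 1*2)) = √((-53 + 13700/343) + (3 - 2)) = √(-4479/343 + 1) = √(-4136/343) = 2*I*√7238/49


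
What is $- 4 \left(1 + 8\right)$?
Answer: $-36$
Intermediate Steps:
$- 4 \left(1 + 8\right) = \left(-4\right) 9 = -36$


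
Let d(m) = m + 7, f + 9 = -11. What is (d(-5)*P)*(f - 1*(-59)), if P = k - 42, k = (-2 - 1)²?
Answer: -2574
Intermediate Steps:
f = -20 (f = -9 - 11 = -20)
d(m) = 7 + m
k = 9 (k = (-3)² = 9)
P = -33 (P = 9 - 42 = -33)
(d(-5)*P)*(f - 1*(-59)) = ((7 - 5)*(-33))*(-20 - 1*(-59)) = (2*(-33))*(-20 + 59) = -66*39 = -2574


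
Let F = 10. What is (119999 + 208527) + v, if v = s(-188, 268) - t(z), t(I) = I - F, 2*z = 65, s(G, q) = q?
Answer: 657543/2 ≈ 3.2877e+5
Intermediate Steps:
z = 65/2 (z = (½)*65 = 65/2 ≈ 32.500)
t(I) = -10 + I (t(I) = I - 1*10 = I - 10 = -10 + I)
v = 491/2 (v = 268 - (-10 + 65/2) = 268 - 1*45/2 = 268 - 45/2 = 491/2 ≈ 245.50)
(119999 + 208527) + v = (119999 + 208527) + 491/2 = 328526 + 491/2 = 657543/2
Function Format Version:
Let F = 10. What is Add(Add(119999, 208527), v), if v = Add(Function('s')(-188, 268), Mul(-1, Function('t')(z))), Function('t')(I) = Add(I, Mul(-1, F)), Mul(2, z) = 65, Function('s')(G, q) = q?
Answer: Rational(657543, 2) ≈ 3.2877e+5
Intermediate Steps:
z = Rational(65, 2) (z = Mul(Rational(1, 2), 65) = Rational(65, 2) ≈ 32.500)
Function('t')(I) = Add(-10, I) (Function('t')(I) = Add(I, Mul(-1, 10)) = Add(I, -10) = Add(-10, I))
v = Rational(491, 2) (v = Add(268, Mul(-1, Add(-10, Rational(65, 2)))) = Add(268, Mul(-1, Rational(45, 2))) = Add(268, Rational(-45, 2)) = Rational(491, 2) ≈ 245.50)
Add(Add(119999, 208527), v) = Add(Add(119999, 208527), Rational(491, 2)) = Add(328526, Rational(491, 2)) = Rational(657543, 2)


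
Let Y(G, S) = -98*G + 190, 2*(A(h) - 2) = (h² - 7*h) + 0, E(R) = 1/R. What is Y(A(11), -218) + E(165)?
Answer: -356729/165 ≈ -2162.0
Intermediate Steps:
A(h) = 2 + h²/2 - 7*h/2 (A(h) = 2 + ((h² - 7*h) + 0)/2 = 2 + (h² - 7*h)/2 = 2 + (h²/2 - 7*h/2) = 2 + h²/2 - 7*h/2)
Y(G, S) = 190 - 98*G
Y(A(11), -218) + E(165) = (190 - 98*(2 + (½)*11² - 7/2*11)) + 1/165 = (190 - 98*(2 + (½)*121 - 77/2)) + 1/165 = (190 - 98*(2 + 121/2 - 77/2)) + 1/165 = (190 - 98*24) + 1/165 = (190 - 2352) + 1/165 = -2162 + 1/165 = -356729/165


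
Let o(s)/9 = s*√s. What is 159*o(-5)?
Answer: -7155*I*√5 ≈ -15999.0*I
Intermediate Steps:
o(s) = 9*s^(3/2) (o(s) = 9*(s*√s) = 9*s^(3/2))
159*o(-5) = 159*(9*(-5)^(3/2)) = 159*(9*(-5*I*√5)) = 159*(-45*I*√5) = -7155*I*√5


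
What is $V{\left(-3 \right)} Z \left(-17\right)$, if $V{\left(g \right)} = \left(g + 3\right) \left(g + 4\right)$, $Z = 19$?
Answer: $0$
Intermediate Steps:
$V{\left(g \right)} = \left(3 + g\right) \left(4 + g\right)$
$V{\left(-3 \right)} Z \left(-17\right) = \left(12 + \left(-3\right)^{2} + 7 \left(-3\right)\right) 19 \left(-17\right) = \left(12 + 9 - 21\right) 19 \left(-17\right) = 0 \cdot 19 \left(-17\right) = 0 \left(-17\right) = 0$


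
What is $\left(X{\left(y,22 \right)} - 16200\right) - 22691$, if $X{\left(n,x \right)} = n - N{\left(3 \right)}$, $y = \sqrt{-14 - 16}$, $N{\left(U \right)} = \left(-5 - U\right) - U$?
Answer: $-38880 + i \sqrt{30} \approx -38880.0 + 5.4772 i$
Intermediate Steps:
$N{\left(U \right)} = -5 - 2 U$
$y = i \sqrt{30}$ ($y = \sqrt{-30} = i \sqrt{30} \approx 5.4772 i$)
$X{\left(n,x \right)} = 11 + n$ ($X{\left(n,x \right)} = n - \left(-5 - 6\right) = n - -11 = n + 11 = 11 + n$)
$\left(X{\left(y,22 \right)} - 16200\right) - 22691 = \left(\left(11 + i \sqrt{30}\right) - 16200\right) - 22691 = \left(-16189 + i \sqrt{30}\right) - 22691 = -38880 + i \sqrt{30}$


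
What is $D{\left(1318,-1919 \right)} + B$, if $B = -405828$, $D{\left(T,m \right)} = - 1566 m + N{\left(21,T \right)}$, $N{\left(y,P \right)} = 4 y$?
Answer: $2599410$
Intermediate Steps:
$D{\left(T,m \right)} = 84 - 1566 m$ ($D{\left(T,m \right)} = - 1566 m + 4 \cdot 21 = - 1566 m + 84 = 84 - 1566 m$)
$D{\left(1318,-1919 \right)} + B = \left(84 - -3005154\right) - 405828 = \left(84 + 3005154\right) - 405828 = 3005238 - 405828 = 2599410$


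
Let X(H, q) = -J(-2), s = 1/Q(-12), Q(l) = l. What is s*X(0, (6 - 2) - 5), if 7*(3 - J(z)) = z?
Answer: 23/84 ≈ 0.27381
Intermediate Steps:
J(z) = 3 - z/7
s = -1/12 (s = 1/(-12) = -1/12 ≈ -0.083333)
X(H, q) = -23/7 (X(H, q) = -(3 - ⅐*(-2)) = -(3 + 2/7) = -1*23/7 = -23/7)
s*X(0, (6 - 2) - 5) = -1/12*(-23/7) = 23/84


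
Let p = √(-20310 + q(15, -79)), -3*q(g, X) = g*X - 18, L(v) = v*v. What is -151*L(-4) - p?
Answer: -2416 - I*√19909 ≈ -2416.0 - 141.1*I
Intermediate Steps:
L(v) = v²
q(g, X) = 6 - X*g/3 (q(g, X) = -(g*X - 18)/3 = -(X*g - 18)/3 = -(-18 + X*g)/3 = 6 - X*g/3)
p = I*√19909 (p = √(-20310 + (6 - ⅓*(-79)*15)) = √(-20310 + (6 + 395)) = √(-20310 + 401) = √(-19909) = I*√19909 ≈ 141.1*I)
-151*L(-4) - p = -151*(-4)² - I*√19909 = -151*16 - I*√19909 = -2416 - I*√19909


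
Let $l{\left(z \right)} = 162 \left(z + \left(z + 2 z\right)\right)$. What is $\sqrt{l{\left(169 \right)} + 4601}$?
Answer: $\sqrt{114113} \approx 337.81$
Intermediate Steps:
$l{\left(z \right)} = 648 z$ ($l{\left(z \right)} = 162 \left(z + 3 z\right) = 162 \cdot 4 z = 648 z$)
$\sqrt{l{\left(169 \right)} + 4601} = \sqrt{648 \cdot 169 + 4601} = \sqrt{109512 + 4601} = \sqrt{114113}$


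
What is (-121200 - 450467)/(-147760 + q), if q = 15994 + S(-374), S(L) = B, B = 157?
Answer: 571667/131609 ≈ 4.3437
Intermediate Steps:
S(L) = 157
q = 16151 (q = 15994 + 157 = 16151)
(-121200 - 450467)/(-147760 + q) = (-121200 - 450467)/(-147760 + 16151) = -571667/(-131609) = -571667*(-1/131609) = 571667/131609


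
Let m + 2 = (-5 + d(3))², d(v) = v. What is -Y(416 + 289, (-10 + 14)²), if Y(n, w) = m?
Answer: -2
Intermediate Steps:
m = 2 (m = -2 + (-5 + 3)² = -2 + (-2)² = -2 + 4 = 2)
Y(n, w) = 2
-Y(416 + 289, (-10 + 14)²) = -1*2 = -2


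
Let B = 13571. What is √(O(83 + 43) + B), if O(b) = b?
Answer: √13697 ≈ 117.03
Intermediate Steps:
√(O(83 + 43) + B) = √((83 + 43) + 13571) = √(126 + 13571) = √13697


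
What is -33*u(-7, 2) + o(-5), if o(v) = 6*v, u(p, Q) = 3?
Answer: -129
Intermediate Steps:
-33*u(-7, 2) + o(-5) = -33*3 + 6*(-5) = -99 - 30 = -129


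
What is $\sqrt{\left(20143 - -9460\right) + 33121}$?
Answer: $2 \sqrt{15681} \approx 250.45$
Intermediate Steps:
$\sqrt{\left(20143 - -9460\right) + 33121} = \sqrt{\left(20143 + 9460\right) + 33121} = \sqrt{29603 + 33121} = \sqrt{62724} = 2 \sqrt{15681}$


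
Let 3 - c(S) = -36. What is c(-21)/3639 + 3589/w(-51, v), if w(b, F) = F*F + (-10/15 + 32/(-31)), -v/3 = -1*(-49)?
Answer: 430994728/2437498027 ≈ 0.17682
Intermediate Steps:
c(S) = 39 (c(S) = 3 - 1*(-36) = 3 + 36 = 39)
v = -147 (v = -(-3)*(-49) = -3*49 = -147)
w(b, F) = -158/93 + F² (w(b, F) = F² + (-10*1/15 + 32*(-1/31)) = F² + (-⅔ - 32/31) = F² - 158/93 = -158/93 + F²)
c(-21)/3639 + 3589/w(-51, v) = 39/3639 + 3589/(-158/93 + (-147)²) = 39*(1/3639) + 3589/(-158/93 + 21609) = 13/1213 + 3589/(2009479/93) = 13/1213 + 3589*(93/2009479) = 13/1213 + 333777/2009479 = 430994728/2437498027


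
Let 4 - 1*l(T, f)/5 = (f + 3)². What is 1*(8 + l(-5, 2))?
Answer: -97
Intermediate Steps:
l(T, f) = 20 - 5*(3 + f)² (l(T, f) = 20 - 5*(f + 3)² = 20 - 5*(3 + f)²)
1*(8 + l(-5, 2)) = 1*(8 + (20 - 5*(3 + 2)²)) = 1*(8 + (20 - 5*5²)) = 1*(8 + (20 - 5*25)) = 1*(8 + (20 - 125)) = 1*(8 - 105) = 1*(-97) = -97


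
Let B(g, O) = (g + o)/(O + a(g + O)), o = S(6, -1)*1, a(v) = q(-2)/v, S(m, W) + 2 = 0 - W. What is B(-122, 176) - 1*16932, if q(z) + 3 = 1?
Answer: -80447253/4751 ≈ -16933.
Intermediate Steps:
S(m, W) = -2 - W (S(m, W) = -2 + (0 - W) = -2 - W)
q(z) = -2 (q(z) = -3 + 1 = -2)
a(v) = -2/v
o = -1 (o = (-2 - 1*(-1))*1 = (-2 + 1)*1 = -1*1 = -1)
B(g, O) = (-1 + g)/(O - 2/(O + g)) (B(g, O) = (g - 1)/(O - 2/(g + O)) = (-1 + g)/(O - 2/(O + g)))
B(-122, 176) - 1*16932 = (-1 - 122)*(176 - 122)/(-2 + 176*(176 - 122)) - 1*16932 = -123*54/(-2 + 176*54) - 16932 = -123*54/(-2 + 9504) - 16932 = -123*54/9502 - 16932 = (1/9502)*(-123)*54 - 16932 = -3321/4751 - 16932 = -80447253/4751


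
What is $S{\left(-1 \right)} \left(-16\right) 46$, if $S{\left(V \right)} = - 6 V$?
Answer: $-4416$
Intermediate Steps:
$S{\left(-1 \right)} \left(-16\right) 46 = \left(-6\right) \left(-1\right) \left(-16\right) 46 = 6 \left(-16\right) 46 = \left(-96\right) 46 = -4416$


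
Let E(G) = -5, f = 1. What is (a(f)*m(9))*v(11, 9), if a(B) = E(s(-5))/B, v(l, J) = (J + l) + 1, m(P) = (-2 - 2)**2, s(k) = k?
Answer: -1680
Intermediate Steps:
m(P) = 16 (m(P) = (-4)**2 = 16)
v(l, J) = 1 + J + l
a(B) = -5/B
(a(f)*m(9))*v(11, 9) = (-5/1*16)*(1 + 9 + 11) = (-5*1*16)*21 = -5*16*21 = -80*21 = -1680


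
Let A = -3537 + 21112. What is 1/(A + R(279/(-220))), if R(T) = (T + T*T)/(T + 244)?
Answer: 11748220/206474982961 ≈ 5.6899e-5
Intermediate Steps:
A = 17575
R(T) = (T + T**2)/(244 + T)
1/(A + R(279/(-220))) = 1/(17575 + (279/(-220))*(1 + 279/(-220))/(244 + 279/(-220))) = 1/(17575 + (279*(-1/220))*(1 + 279*(-1/220))/(244 + 279*(-1/220))) = 1/(17575 - 279*(1 - 279/220)/(220*(244 - 279/220))) = 1/(17575 - 279/220*(-59/220)/53401/220) = 1/(17575 - 279/220*220/53401*(-59/220)) = 1/(17575 + 16461/11748220) = 1/(206474982961/11748220) = 11748220/206474982961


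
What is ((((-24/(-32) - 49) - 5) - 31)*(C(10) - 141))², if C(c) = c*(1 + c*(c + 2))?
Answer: 129782224009/16 ≈ 8.1114e+9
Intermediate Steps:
C(c) = c*(1 + c*(2 + c))
((((-24/(-32) - 49) - 5) - 31)*(C(10) - 141))² = ((((-24/(-32) - 49) - 5) - 31)*(10*(1 + 10² + 2*10) - 141))² = ((((-24*(-1/32) - 49) - 5) - 31)*(10*(1 + 100 + 20) - 141))² = ((((¾ - 49) - 5) - 31)*(10*121 - 141))² = (((-193/4 - 5) - 31)*(1210 - 141))² = ((-213/4 - 31)*1069)² = (-337/4*1069)² = (-360253/4)² = 129782224009/16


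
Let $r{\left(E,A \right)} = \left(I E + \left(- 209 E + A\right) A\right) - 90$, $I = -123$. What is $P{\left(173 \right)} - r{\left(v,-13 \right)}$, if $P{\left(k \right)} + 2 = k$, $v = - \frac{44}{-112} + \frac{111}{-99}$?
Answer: $\frac{915385}{462} \approx 1981.4$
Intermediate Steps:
$v = - \frac{673}{924}$ ($v = \left(-44\right) \left(- \frac{1}{112}\right) + 111 \left(- \frac{1}{99}\right) = \frac{11}{28} - \frac{37}{33} = - \frac{673}{924} \approx -0.72836$)
$P{\left(k \right)} = -2 + k$
$r{\left(E,A \right)} = -90 - 123 E + A \left(A - 209 E\right)$ ($r{\left(E,A \right)} = \left(- 123 E + \left(- 209 E + A\right) A\right) - 90 = \left(- 123 E + \left(A - 209 E\right) A\right) - 90 = \left(- 123 E + A \left(A - 209 E\right)\right) - 90 = -90 - 123 E + A \left(A - 209 E\right)$)
$P{\left(173 \right)} - r{\left(v,-13 \right)} = \left(-2 + 173\right) - \left(-90 + \left(-13\right)^{2} - - \frac{27593}{308} - \left(-2717\right) \left(- \frac{673}{924}\right)\right) = 171 - \left(-90 + 169 + \frac{27593}{308} - \frac{166231}{84}\right) = 171 - - \frac{836383}{462} = 171 + \frac{836383}{462} = \frac{915385}{462}$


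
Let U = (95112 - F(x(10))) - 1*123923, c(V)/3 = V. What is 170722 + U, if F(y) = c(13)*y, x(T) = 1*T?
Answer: 141521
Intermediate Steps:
x(T) = T
c(V) = 3*V
F(y) = 39*y (F(y) = (3*13)*y = 39*y)
U = -29201 (U = (95112 - 39*10) - 1*123923 = (95112 - 1*390) - 123923 = (95112 - 390) - 123923 = 94722 - 123923 = -29201)
170722 + U = 170722 - 29201 = 141521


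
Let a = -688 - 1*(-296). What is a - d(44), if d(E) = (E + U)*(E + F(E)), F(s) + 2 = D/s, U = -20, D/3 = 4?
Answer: -15472/11 ≈ -1406.5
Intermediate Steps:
D = 12 (D = 3*4 = 12)
a = -392 (a = -688 + 296 = -392)
F(s) = -2 + 12/s
d(E) = (-20 + E)*(-2 + E + 12/E) (d(E) = (E - 20)*(E + (-2 + 12/E)) = (-20 + E)*(-2 + E + 12/E))
a - d(44) = -392 - (52 + 44² - 240/44 - 22*44) = -392 - (52 + 1936 - 240*1/44 - 968) = -392 - (52 + 1936 - 60/11 - 968) = -392 - 1*11160/11 = -392 - 11160/11 = -15472/11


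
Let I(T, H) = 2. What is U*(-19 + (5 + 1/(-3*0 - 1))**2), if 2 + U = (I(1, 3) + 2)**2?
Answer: -42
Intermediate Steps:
U = 14 (U = -2 + (2 + 2)**2 = -2 + 4**2 = -2 + 16 = 14)
U*(-19 + (5 + 1/(-3*0 - 1))**2) = 14*(-19 + (5 + 1/(-3*0 - 1))**2) = 14*(-19 + (5 + 1/(0 - 1))**2) = 14*(-19 + (5 + 1/(-1))**2) = 14*(-19 + (5 - 1)**2) = 14*(-19 + 4**2) = 14*(-19 + 16) = 14*(-3) = -42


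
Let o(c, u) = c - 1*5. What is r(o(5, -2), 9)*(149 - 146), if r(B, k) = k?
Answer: 27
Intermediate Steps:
o(c, u) = -5 + c (o(c, u) = c - 5 = -5 + c)
r(o(5, -2), 9)*(149 - 146) = 9*(149 - 146) = 9*3 = 27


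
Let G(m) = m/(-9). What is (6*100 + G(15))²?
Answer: 3222025/9 ≈ 3.5800e+5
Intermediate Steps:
G(m) = -m/9 (G(m) = m*(-⅑) = -m/9)
(6*100 + G(15))² = (6*100 - ⅑*15)² = (600 - 5/3)² = (1795/3)² = 3222025/9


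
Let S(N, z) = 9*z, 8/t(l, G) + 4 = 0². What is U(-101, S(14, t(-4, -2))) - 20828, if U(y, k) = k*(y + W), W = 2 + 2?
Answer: -19082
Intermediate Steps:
t(l, G) = -2 (t(l, G) = 8/(-4 + 0²) = 8/(-4 + 0) = 8/(-4) = 8*(-¼) = -2)
W = 4
U(y, k) = k*(4 + y) (U(y, k) = k*(y + 4) = k*(4 + y))
U(-101, S(14, t(-4, -2))) - 20828 = (9*(-2))*(4 - 101) - 20828 = -18*(-97) - 20828 = 1746 - 20828 = -19082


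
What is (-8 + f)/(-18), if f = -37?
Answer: 5/2 ≈ 2.5000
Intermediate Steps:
(-8 + f)/(-18) = (-8 - 37)/(-18) = -45*(-1/18) = 5/2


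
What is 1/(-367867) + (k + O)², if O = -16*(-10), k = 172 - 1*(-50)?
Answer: 53680624107/367867 ≈ 1.4592e+5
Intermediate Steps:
k = 222 (k = 172 + 50 = 222)
O = 160
1/(-367867) + (k + O)² = 1/(-367867) + (222 + 160)² = -1/367867 + 382² = -1/367867 + 145924 = 53680624107/367867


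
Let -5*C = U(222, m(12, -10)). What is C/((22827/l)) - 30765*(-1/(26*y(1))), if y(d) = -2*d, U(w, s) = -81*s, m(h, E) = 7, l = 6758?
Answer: -157719543/282620 ≈ -558.06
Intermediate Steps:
C = 567/5 (C = -(-81)*7/5 = -⅕*(-567) = 567/5 ≈ 113.40)
C/((22827/l)) - 30765*(-1/(26*y(1))) = 567/(5*((22827/6758))) - 30765/((2*(-2*1))*(-13)) = 567/(5*((22827*(1/6758)))) - 30765/((2*(-2))*(-13)) = 567/(5*(22827/6758)) - 30765/((-4*(-13))) = (567/5)*(6758/22827) - 30765/52 = 182466/5435 - 30765*1/52 = 182466/5435 - 30765/52 = -157719543/282620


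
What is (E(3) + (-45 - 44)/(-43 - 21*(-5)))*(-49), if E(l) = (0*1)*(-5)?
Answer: 4361/62 ≈ 70.339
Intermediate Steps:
E(l) = 0 (E(l) = 0*(-5) = 0)
(E(3) + (-45 - 44)/(-43 - 21*(-5)))*(-49) = (0 + (-45 - 44)/(-43 - 21*(-5)))*(-49) = (0 - 89/(-43 + 105))*(-49) = (0 - 89/62)*(-49) = -89/62*(-49) = 4361/62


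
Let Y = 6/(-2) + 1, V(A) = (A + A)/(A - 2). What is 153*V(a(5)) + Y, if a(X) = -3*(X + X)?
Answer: 2279/8 ≈ 284.88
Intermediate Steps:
a(X) = -6*X
V(A) = 2*A/(-2 + A) (V(A) = (2*A)/(-2 + A) = 2*A/(-2 + A))
Y = -2 (Y = 6*(-1/2) + 1 = -3 + 1 = -2)
153*V(a(5)) + Y = 153*(2*(-6*5)/(-2 - 6*5)) - 2 = 153*(2*(-30)/(-2 - 30)) - 2 = 153*(2*(-30)/(-32)) - 2 = 153*(2*(-30)*(-1/32)) - 2 = 153*(15/8) - 2 = 2295/8 - 2 = 2279/8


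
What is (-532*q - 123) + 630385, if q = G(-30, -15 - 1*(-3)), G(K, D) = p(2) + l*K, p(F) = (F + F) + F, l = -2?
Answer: 595150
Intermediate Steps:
p(F) = 3*F (p(F) = 2*F + F = 3*F)
G(K, D) = 6 - 2*K (G(K, D) = 3*2 - 2*K = 6 - 2*K)
q = 66 (q = 6 - 2*(-30) = 6 + 60 = 66)
(-532*q - 123) + 630385 = (-532*66 - 123) + 630385 = (-35112 - 123) + 630385 = -35235 + 630385 = 595150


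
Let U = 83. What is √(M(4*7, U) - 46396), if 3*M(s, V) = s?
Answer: 14*I*√2130/3 ≈ 215.38*I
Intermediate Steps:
M(s, V) = s/3
√(M(4*7, U) - 46396) = √((4*7)/3 - 46396) = √((⅓)*28 - 46396) = √(28/3 - 46396) = √(-139160/3) = 14*I*√2130/3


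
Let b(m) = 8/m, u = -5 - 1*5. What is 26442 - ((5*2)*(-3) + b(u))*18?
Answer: 134982/5 ≈ 26996.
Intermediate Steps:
u = -10 (u = -5 - 5 = -10)
26442 - ((5*2)*(-3) + b(u))*18 = 26442 - ((5*2)*(-3) + 8/(-10))*18 = 26442 - (10*(-3) + 8*(-⅒))*18 = 26442 - (-30 - ⅘)*18 = 26442 - (-154)*18/5 = 26442 - 1*(-2772/5) = 26442 + 2772/5 = 134982/5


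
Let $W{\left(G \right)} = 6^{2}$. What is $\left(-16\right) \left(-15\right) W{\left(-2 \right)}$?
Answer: $8640$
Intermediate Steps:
$W{\left(G \right)} = 36$
$\left(-16\right) \left(-15\right) W{\left(-2 \right)} = \left(-16\right) \left(-15\right) 36 = 240 \cdot 36 = 8640$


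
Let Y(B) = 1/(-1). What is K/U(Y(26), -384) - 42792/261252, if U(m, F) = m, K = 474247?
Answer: -10324835003/21771 ≈ -4.7425e+5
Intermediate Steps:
Y(B) = -1
K/U(Y(26), -384) - 42792/261252 = 474247/(-1) - 42792/261252 = 474247*(-1) - 42792*1/261252 = -474247 - 3566/21771 = -10324835003/21771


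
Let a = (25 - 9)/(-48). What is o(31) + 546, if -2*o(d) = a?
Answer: 3277/6 ≈ 546.17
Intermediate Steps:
a = -⅓ (a = 16*(-1/48) = -⅓ ≈ -0.33333)
o(d) = ⅙ (o(d) = -½*(-⅓) = ⅙)
o(31) + 546 = ⅙ + 546 = 3277/6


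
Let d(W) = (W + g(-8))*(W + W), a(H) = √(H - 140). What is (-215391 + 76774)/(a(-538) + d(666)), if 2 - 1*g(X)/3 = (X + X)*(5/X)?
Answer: -19756249308/121878543569 + 138617*I*√678/731271261414 ≈ -0.1621 + 4.9357e-6*I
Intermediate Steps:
a(H) = √(-140 + H)
g(X) = -24 (g(X) = 6 - 3*(X + X)*5/X = 6 - 3*2*X*5/X = 6 - 3*10 = 6 - 30 = -24)
d(W) = 2*W*(-24 + W) (d(W) = (W - 24)*(W + W) = (-24 + W)*(2*W) = 2*W*(-24 + W))
(-215391 + 76774)/(a(-538) + d(666)) = (-215391 + 76774)/(√(-140 - 538) + 2*666*(-24 + 666)) = -138617/(√(-678) + 2*666*642) = -138617/(I*√678 + 855144) = -138617/(855144 + I*√678)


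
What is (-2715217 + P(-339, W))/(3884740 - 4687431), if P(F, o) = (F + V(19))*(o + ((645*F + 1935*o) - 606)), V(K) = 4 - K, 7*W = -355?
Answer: -767619359/5618837 ≈ -136.62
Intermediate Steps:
W = -355/7 (W = (⅐)*(-355) = -355/7 ≈ -50.714)
P(F, o) = (-15 + F)*(-606 + 645*F + 1936*o) (P(F, o) = (F + (4 - 1*19))*(o + ((645*F + 1935*o) - 606)) = (F + (4 - 19))*(o + (-606 + 645*F + 1935*o)) = (F - 15)*(-606 + 645*F + 1936*o) = (-15 + F)*(-606 + 645*F + 1936*o))
(-2715217 + P(-339, W))/(3884740 - 4687431) = (-2715217 + (9090 - 29040*(-355/7) - 10281*(-339) + 645*(-339)² + 1936*(-339)*(-355/7)))/(3884740 - 4687431) = (-2715217 + (9090 + 10309200/7 + 3485259 + 645*114921 + 232987920/7))/(-802691) = (-2715217 + (9090 + 10309200/7 + 3485259 + 74124045 + 232987920/7))*(-1/802691) = (-2715217 + 786625878/7)*(-1/802691) = (767619359/7)*(-1/802691) = -767619359/5618837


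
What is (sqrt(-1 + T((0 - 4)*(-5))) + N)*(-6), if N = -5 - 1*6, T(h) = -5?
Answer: 66 - 6*I*sqrt(6) ≈ 66.0 - 14.697*I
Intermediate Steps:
N = -11 (N = -5 - 6 = -11)
(sqrt(-1 + T((0 - 4)*(-5))) + N)*(-6) = (sqrt(-1 - 5) - 11)*(-6) = (sqrt(-6) - 11)*(-6) = (I*sqrt(6) - 11)*(-6) = (-11 + I*sqrt(6))*(-6) = 66 - 6*I*sqrt(6)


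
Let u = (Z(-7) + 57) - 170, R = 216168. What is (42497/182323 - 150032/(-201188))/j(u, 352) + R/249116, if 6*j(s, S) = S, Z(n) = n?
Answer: 88899374289945993/100516611254883824 ≈ 0.88442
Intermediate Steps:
u = -120 (u = (-7 + 57) - 170 = 50 - 170 = -120)
j(s, S) = S/6
(42497/182323 - 150032/(-201188))/j(u, 352) + R/249116 = (42497/182323 - 150032/(-201188))/(((⅙)*352)) + 216168/249116 = (42497*(1/182323) - 150032*(-1/201188))/(176/3) + 216168*(1/249116) = (42497/182323 + 37508/50297)*(3/176) + 54042/62279 = (8976042693/9170299931)*(3/176) + 54042/62279 = 26928128079/1613972787856 + 54042/62279 = 88899374289945993/100516611254883824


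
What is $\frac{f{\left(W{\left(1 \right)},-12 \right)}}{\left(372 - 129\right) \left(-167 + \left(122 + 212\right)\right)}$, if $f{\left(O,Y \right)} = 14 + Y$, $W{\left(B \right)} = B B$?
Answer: $\frac{2}{40581} \approx 4.9284 \cdot 10^{-5}$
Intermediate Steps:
$W{\left(B \right)} = B^{2}$
$\frac{f{\left(W{\left(1 \right)},-12 \right)}}{\left(372 - 129\right) \left(-167 + \left(122 + 212\right)\right)} = \frac{14 - 12}{\left(372 - 129\right) \left(-167 + \left(122 + 212\right)\right)} = \frac{2}{243 \left(-167 + 334\right)} = \frac{2}{243 \cdot 167} = \frac{2}{40581}$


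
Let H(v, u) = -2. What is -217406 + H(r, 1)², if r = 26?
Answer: -217402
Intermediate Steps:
-217406 + H(r, 1)² = -217406 + (-2)² = -217406 + 4 = -217402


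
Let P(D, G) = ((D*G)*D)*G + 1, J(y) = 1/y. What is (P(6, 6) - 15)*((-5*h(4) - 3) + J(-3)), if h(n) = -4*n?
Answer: 294860/3 ≈ 98287.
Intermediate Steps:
P(D, G) = 1 + D²*G² (P(D, G) = (G*D²)*G + 1 = D²*G² + 1 = 1 + D²*G²)
(P(6, 6) - 15)*((-5*h(4) - 3) + J(-3)) = ((1 + 6²*6²) - 15)*((-(-20)*4 - 3) + 1/(-3)) = ((1 + 36*36) - 15)*((-5*(-16) - 3) - ⅓) = ((1 + 1296) - 15)*((80 - 3) - ⅓) = (1297 - 15)*(77 - ⅓) = 1282*(230/3) = 294860/3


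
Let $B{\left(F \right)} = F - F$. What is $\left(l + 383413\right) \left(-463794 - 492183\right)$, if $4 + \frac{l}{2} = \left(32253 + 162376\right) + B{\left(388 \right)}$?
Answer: $-738648056751$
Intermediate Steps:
$B{\left(F \right)} = 0$
$l = 389250$ ($l = -8 + 2 \left(\left(32253 + 162376\right) + 0\right) = -8 + 2 \left(194629 + 0\right) = -8 + 2 \cdot 194629 = -8 + 389258 = 389250$)
$\left(l + 383413\right) \left(-463794 - 492183\right) = \left(389250 + 383413\right) \left(-463794 - 492183\right) = 772663 \left(-955977\right) = -738648056751$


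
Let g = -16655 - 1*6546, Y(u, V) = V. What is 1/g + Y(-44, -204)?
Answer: -4733005/23201 ≈ -204.00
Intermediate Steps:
g = -23201 (g = -16655 - 6546 = -23201)
1/g + Y(-44, -204) = 1/(-23201) - 204 = -1/23201 - 204 = -4733005/23201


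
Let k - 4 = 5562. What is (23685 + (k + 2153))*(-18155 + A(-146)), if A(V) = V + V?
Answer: -579309588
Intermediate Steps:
k = 5566 (k = 4 + 5562 = 5566)
A(V) = 2*V
(23685 + (k + 2153))*(-18155 + A(-146)) = (23685 + (5566 + 2153))*(-18155 + 2*(-146)) = (23685 + 7719)*(-18155 - 292) = 31404*(-18447) = -579309588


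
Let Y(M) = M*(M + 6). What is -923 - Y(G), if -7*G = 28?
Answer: -915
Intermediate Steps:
G = -4 (G = -⅐*28 = -4)
Y(M) = M*(6 + M)
-923 - Y(G) = -923 - (-4)*(6 - 4) = -923 - (-4)*2 = -923 - 1*(-8) = -923 + 8 = -915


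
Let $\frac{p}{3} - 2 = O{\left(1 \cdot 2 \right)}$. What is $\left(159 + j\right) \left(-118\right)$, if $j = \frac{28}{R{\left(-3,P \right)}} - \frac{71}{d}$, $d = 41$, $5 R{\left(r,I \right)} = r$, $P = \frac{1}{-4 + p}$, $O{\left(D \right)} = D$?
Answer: $- \frac{1605272}{123} \approx -13051.0$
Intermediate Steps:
$p = 12$ ($p = 6 + 3 \cdot 1 \cdot 2 = 6 + 3 \cdot 2 = 6 + 6 = 12$)
$P = \frac{1}{8}$ ($P = \frac{1}{-4 + 12} = \frac{1}{8} \approx 0.125$)
$R{\left(r,I \right)} = \frac{r}{5}$
$j = - \frac{5953}{123}$ ($j = \frac{28}{\frac{1}{5} \left(-3\right)} - \frac{71}{41} = \frac{28}{- \frac{3}{5}} - \frac{71}{41} = 28 \left(- \frac{5}{3}\right) - \frac{71}{41} = - \frac{140}{3} - \frac{71}{41} = - \frac{5953}{123} \approx -48.398$)
$\left(159 + j\right) \left(-118\right) = \left(159 - \frac{5953}{123}\right) \left(-118\right) = \frac{13604}{123} \left(-118\right) = - \frac{1605272}{123}$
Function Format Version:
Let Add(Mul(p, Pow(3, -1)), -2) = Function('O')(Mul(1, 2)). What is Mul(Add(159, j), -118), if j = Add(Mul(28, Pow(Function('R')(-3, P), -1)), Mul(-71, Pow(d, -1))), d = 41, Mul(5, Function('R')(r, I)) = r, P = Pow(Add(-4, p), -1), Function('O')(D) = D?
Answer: Rational(-1605272, 123) ≈ -13051.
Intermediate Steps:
p = 12 (p = Add(6, Mul(3, Mul(1, 2))) = Add(6, Mul(3, 2)) = Add(6, 6) = 12)
P = Rational(1, 8) (P = Pow(Add(-4, 12), -1) = Pow(8, -1) = Rational(1, 8) ≈ 0.12500)
Function('R')(r, I) = Mul(Rational(1, 5), r)
j = Rational(-5953, 123) (j = Add(Mul(28, Pow(Mul(Rational(1, 5), -3), -1)), Mul(-71, Pow(41, -1))) = Add(Mul(28, Pow(Rational(-3, 5), -1)), Mul(-71, Rational(1, 41))) = Add(Mul(28, Rational(-5, 3)), Rational(-71, 41)) = Add(Rational(-140, 3), Rational(-71, 41)) = Rational(-5953, 123) ≈ -48.398)
Mul(Add(159, j), -118) = Mul(Add(159, Rational(-5953, 123)), -118) = Mul(Rational(13604, 123), -118) = Rational(-1605272, 123)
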